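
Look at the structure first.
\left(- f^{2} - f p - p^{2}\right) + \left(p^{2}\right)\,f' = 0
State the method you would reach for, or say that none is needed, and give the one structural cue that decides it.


Technique: the homogeneous substitution — the slope's numerator and denominator have matching total degree, so it depends only on f/p and the ratio substitution collapses it.


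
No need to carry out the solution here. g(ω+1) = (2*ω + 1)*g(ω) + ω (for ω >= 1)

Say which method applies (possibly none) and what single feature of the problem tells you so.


Method: a summation factor — first-order linear but the coefficient 2*ω + 1 moves with the index — divide by the cumulative product and telescope.


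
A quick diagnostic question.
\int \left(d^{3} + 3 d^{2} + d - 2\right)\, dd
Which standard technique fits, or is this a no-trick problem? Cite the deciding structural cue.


Diagnosis: no special technique — scan for structure and find none: constant multiples of powers of d, integrate directly.


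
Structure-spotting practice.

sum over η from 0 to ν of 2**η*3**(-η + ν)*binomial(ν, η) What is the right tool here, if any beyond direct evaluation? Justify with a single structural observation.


Best approach: the binomial theorem — the summand is term η of a binomial expansion in 2 and 3; the whole sum is a single power.


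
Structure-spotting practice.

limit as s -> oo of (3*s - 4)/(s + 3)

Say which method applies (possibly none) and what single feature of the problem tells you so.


Technique: dominant-term comparison — growth-rate triage: the leading powers of s decide the limit, everything else is noise. As a single quotient, the ∞/∞ shape would yield to repeated differentiation as well — the growth comparison gets there in one look.


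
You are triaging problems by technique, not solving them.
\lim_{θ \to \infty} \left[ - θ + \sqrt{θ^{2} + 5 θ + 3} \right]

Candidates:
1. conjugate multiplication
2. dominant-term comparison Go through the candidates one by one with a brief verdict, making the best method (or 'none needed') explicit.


Best approach: conjugate multiplication — both pieces blow up but their difference is finite; the conjugate trick rationalizes \sqrt{θ^{2} + 5 θ + 3} - θ.
- conjugate multiplication — yes, a natural case for it.
- dominant-term comparison — this is not a rational comparison of growth rates at infinity.


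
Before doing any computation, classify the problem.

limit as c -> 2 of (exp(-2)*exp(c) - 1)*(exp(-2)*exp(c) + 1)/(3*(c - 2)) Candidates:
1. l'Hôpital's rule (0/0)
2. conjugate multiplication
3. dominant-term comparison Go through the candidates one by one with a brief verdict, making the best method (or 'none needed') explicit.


Verdict: l'Hôpital's rule (0/0) — numerator and denominator both vanish at 2 — a genuine 0/0 form, which is exactly when l'Hôpital applies. A local series expansion at the point resolves it as well; the rule is the packaged version of that step.
- l'Hôpital's rule (0/0) — applies; the problem has the shape this method handles.
- conjugate multiplication — rationalization has no target — no divergent radical difference appears.
- dominant-term comparison: no dominant-degree comparison decides it.


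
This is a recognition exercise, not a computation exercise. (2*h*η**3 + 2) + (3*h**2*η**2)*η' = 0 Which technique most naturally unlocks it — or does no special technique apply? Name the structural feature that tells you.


Verdict: the exact-equation method — d/dη of 2*h*η**3 + 2 equals d/dh of 3*h**2*η**2: the form is a total differential of one potential — integrate it exactly.


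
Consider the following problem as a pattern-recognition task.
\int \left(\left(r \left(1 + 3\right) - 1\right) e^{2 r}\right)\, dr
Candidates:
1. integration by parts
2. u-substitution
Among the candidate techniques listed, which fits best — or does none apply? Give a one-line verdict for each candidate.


Method: integration by parts — a polynomial factor (r \left(1 + 3\right) - 1) multiplies e^{2 r}; differentiating (r \left(1 + 3\right) - 1) lowers its degree while e^{2 r} integrates cleanly, so parts wins.
- integration by parts — a fit — the right tool for this form.
- u-substitution — no subexpression of the integrand serves as a whole-integral substitution inner — individual terms may offer their own, but none carries its derivative as a factor of the full integrand; a working change of variable would have to be constructed from outside the expression.


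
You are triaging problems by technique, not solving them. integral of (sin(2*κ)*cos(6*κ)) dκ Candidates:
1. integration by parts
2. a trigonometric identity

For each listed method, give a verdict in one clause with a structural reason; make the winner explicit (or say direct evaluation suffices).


Verdict: a trigonometric identity — apply product-to-sum to sin(2*κ)*cos(6*κ): two clean single-angle terms replace one awkward product.
- integration by parts: not the natural route: no polynomial-kernel product appears — a recursive parts reduction of the trigonometric product exists, but the identity rewrite is direct.
- a trigonometric identity: yes — fits the structure here.


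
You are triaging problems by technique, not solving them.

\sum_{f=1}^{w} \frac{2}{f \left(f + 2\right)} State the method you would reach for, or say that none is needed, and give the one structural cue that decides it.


Method: telescoping — \frac{2}{f \left(f + 2\right)} decomposes into shift-paired simple fractions; the series telescopes to finitely many boundary pieces.


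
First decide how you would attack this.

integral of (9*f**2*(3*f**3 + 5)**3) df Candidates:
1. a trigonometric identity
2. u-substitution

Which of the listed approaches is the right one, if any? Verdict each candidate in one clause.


Method: u-substitution — collected, the integrand has one factor that is, up to a constant, the derivative of an inner expression the rest depends on — substitute for that inner expression. Brute-force expansion works too — the substitution sees the structure instead of grinding through terms.
- a trigonometric identity: no sine or cosine appears, so there is nothing for a trigonometric identity to act on.
- u-substitution: applies; the problem has the shape this method handles.


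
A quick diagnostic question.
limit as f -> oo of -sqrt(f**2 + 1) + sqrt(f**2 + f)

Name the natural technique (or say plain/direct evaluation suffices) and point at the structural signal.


Technique: conjugate multiplication — neither sqrt(f**2 + f) nor sqrt(f**2 + 1) converges alone, so rewrite their difference as a conjugate-rationalized quotient first.


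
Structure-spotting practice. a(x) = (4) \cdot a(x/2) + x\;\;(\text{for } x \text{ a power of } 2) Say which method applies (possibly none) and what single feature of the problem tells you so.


Verdict: the master substitution — the argument contracts 2-fold per step: reindex x exponentially and solve the linear recurrence in the new index.


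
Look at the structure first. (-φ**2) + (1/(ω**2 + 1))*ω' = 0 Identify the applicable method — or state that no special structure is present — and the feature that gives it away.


Diagnosis: separation of variables — one side of the product carries the independent variable, the other the unknown — the textbook separation shape. The cross-partial test also passes here (vacuously, each side single-variable); the potential-function route would work, separation is simply more immediate.


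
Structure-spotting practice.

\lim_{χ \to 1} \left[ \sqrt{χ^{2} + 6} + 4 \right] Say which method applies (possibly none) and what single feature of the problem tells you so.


Diagnosis: no special technique — nothing blocks direct substitution at 1: plug in and finish.


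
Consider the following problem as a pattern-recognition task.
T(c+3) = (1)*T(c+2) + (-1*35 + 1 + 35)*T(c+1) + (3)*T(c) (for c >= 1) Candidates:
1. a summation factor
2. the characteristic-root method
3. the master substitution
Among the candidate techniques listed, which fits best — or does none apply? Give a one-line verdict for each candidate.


Method: the characteristic-root method — every coefficient is a fixed number and the forcing is zero — substitute r^c and read off the root equation.
- a summation factor: the recurrence reaches back more than one step, outside the first-order family a summation factor normalizes.
- the characteristic-root method: yes, a natural case for it.
- the master substitution — the recursion shifts the index rather than dividing it.


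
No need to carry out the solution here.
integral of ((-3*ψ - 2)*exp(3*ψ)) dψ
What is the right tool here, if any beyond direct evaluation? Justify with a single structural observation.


Technique: integration by parts — a polynomial -3*ψ - 2 against the kernel exp(3*ψ) is the signature bounded-ladder case for integration by parts.


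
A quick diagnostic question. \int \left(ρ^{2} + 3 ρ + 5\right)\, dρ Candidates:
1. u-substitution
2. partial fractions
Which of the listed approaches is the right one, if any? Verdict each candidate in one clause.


Best approach: no special technique — every term is a constant multiple of a power of ρ; term-wise power-rule integration needs no preliminary transformation.
- u-substitution: no substitution does more than relabel what direct integration already handles.
- partial fractions — the expression is not a ratio of polynomials that decomposes further.


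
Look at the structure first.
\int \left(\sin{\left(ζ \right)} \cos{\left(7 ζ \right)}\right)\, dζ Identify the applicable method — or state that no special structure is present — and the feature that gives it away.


Verdict: a trigonometric identity — distinct frequencies under one product (\sin{\left(ζ \right)} \cos{\left(7 ζ \right)}): the product-to-sum identity is the systematic route to an integrable form.


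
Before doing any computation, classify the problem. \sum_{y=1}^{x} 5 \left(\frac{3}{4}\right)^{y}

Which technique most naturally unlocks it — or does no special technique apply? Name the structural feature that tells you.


Method: the geometric series formula — each summand is the previous one scaled by \frac{3}{4}; that constant multiplier is itself the geometric structure.


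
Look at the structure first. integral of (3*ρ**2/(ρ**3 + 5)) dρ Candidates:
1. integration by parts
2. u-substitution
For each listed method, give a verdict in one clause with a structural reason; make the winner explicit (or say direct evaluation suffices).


Diagnosis: u-substitution — viewed as a product, the integrand is a composition evaluated at ρ**3 + 5 times (a constant multiple of) that inner expression's derivative, so u = ρ**3 + 5 makes it elementary.
- integration by parts — no split into a nonconstant polynomial times one of the standard kernels — exp, sine, or cosine of a linear argument, or a logarithm — applies here.
- u-substitution — a fit — the right tool for this form.


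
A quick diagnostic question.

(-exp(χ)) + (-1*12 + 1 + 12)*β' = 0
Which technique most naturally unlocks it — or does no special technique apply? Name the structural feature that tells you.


Technique: no special technique — the slope is a pure function of χ; integrate both sides and be done.


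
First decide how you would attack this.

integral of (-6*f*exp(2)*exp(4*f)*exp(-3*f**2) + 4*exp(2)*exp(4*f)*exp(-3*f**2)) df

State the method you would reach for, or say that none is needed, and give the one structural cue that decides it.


Method: u-substitution — collected, the integrand has one factor that is, up to a constant, the derivative of an inner expression the rest depends on — substitute for that inner expression.


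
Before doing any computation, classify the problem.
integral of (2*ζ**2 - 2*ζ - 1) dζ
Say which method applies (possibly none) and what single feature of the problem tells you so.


Method: no special technique — a term-by-term power-rule job in ζ; no substitution or rearrangement earns its keep here.


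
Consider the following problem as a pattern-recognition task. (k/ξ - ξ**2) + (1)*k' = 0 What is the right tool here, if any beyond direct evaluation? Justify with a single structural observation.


Technique: a linear integrating factor — the unknown enters only to the first power against a nonzero forcing term — the integrating-factor template applies directly.


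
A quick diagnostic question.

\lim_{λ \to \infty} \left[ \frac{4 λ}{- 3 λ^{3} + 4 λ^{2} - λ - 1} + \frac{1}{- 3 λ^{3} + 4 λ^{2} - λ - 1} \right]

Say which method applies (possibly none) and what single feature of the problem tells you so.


Technique: dominant-term comparison — divide by the highest power of λ present: lower-order terms vanish and the dominant ratio remains. Differentiating the expression as a single quotient would eventually settle it as well; matching dominant growth settles it immediately.


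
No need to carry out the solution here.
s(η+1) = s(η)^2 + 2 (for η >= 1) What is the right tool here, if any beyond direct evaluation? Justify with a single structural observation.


Technique: no special technique — each new value is a nonlinear function of earlier ones — scaling arguments and superposition both fail.


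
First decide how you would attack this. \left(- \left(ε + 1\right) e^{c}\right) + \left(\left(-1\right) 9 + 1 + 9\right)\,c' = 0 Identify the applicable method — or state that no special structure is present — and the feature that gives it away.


Technique: separation of variables — the derivative equals a pure function of ε (namely ε + 1) times a pure function of c (namely e^{c}); divide and integrate each side.


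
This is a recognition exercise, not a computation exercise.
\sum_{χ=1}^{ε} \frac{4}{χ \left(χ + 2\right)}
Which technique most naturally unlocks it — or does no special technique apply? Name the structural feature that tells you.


Technique: telescoping — split \frac{4}{χ \left(χ + 2\right)} by partial fractions and the pieces are one function at shifted arguments — interior terms cancel.


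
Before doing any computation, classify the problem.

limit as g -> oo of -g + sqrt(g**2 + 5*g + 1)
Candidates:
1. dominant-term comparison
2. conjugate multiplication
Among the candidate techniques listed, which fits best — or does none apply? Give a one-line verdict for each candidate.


Method: conjugate multiplication — turning the difference into a conjugate-rationalized ratio makes the limit readable.
- dominant-term comparison — no ranking of term growth rates resolves the limit here.
- conjugate multiplication — applies; the problem has the shape this method handles.


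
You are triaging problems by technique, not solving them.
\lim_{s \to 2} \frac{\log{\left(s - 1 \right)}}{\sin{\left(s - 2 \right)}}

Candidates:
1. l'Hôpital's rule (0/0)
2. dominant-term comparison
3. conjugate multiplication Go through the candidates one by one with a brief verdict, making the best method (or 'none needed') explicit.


Best approach: l'Hôpital's rule (0/0) — both numerator and denominator vanish at 2: the genuine 0/0 indeterminate that l'Hôpital exists for. A first-order expansion at the point is an equally standard path; the rule packages it.
- l'Hôpital's rule (0/0) — a fit — the right tool for this form.
- dominant-term comparison — no ranking of term growth rates resolves the limit here.
- conjugate multiplication: there is no infinity-minus-infinity radical difference to rationalize.


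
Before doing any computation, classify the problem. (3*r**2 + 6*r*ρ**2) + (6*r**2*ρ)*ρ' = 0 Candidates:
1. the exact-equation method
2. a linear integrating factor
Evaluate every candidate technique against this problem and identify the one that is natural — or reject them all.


Technique: the exact-equation method — d/dρ of 3*r**2 + 6*r*ρ**2 equals d/dr of 6*r**2*ρ: the form is a total differential of one potential — integrate it exactly.
- the exact-equation method — applies; the problem has the shape this method handles.
- a linear integrating factor: the unknown enters nonlinearly (through a power, a denominator, or a transcendental function), which the linear integrating-factor recipe cannot absorb as-is — any repair would come from a preliminary substitution, not the factor.


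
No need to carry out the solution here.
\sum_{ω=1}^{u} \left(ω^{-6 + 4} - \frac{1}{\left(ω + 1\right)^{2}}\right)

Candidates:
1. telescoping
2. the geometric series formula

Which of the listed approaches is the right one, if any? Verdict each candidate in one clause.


Best approach: telescoping — spot the paired structure — each term adds ω^{-6 + 4} and subtracts its successor value, which the next term restores: the definition of a telescoping chain.
- telescoping: yes, a natural case for it.
- the geometric series formula: the term-to-term ratio changes with the index, so the geometric formula cannot close it.


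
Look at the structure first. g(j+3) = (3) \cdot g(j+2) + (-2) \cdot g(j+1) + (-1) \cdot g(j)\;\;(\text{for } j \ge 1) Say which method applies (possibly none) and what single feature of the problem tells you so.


Method: the characteristic-root method — try a geometric ansatz r^j: constant coefficients turn the recurrence into one polynomial equation in r.


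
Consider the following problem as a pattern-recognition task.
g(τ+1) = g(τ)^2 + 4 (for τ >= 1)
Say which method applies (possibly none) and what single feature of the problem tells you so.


Technique: no special technique — a nonlinear dependence on earlier terms breaks linearity, and with it every superposition-based closed form.


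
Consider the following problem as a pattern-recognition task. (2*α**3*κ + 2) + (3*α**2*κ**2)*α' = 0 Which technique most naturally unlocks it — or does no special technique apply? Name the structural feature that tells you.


Verdict: the exact-equation method — check exactness first: here it holds (2*α**3*κ + 2, 3*α**2*κ**2 have matching cross partials), so no integrating factor is needed.


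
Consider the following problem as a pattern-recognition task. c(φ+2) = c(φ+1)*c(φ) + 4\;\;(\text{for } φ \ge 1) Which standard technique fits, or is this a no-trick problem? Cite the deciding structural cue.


Verdict: no special technique — this one you iterate or analyze qualitatively: the nonlinearity defeats linear solution methods.


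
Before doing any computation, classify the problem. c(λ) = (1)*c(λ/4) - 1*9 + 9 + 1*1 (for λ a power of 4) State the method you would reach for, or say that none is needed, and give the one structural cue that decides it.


Best approach: the master substitution — the argument contracts 4-fold per step: reindex λ exponentially and solve the linear recurrence in the new index.


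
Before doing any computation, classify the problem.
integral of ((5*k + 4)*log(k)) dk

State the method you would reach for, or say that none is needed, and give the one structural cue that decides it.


Best approach: integration by parts — logs resist antidifferentiation but differentiate beautifully; pair log(k) with the polynomial 5*k + 4 via parts.


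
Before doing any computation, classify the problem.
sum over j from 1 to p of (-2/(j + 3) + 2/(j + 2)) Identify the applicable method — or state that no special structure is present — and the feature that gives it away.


Verdict: telescoping — the generic term is a one-step difference of 2/(j + 2), so partial sums shortcut to endpoint evaluation.


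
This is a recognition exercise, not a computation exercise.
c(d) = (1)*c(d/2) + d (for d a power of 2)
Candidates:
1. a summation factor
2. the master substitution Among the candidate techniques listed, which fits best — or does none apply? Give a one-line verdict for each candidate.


Diagnosis: the master substitution — the argument d/2 divides the index by 2; the standard d = 2^m substitution converts it to a constant-shift recurrence.
- a summation factor: a divided-index call is outside the fixed-shift first-order family a summation factor normalizes.
- the master substitution: yes — fits the structure here.


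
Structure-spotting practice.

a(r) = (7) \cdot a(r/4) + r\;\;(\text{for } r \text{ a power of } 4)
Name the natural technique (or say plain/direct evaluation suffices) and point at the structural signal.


Method: the master substitution — the argument contracts 4-fold per step: reindex r exponentially and solve the linear recurrence in the new index.


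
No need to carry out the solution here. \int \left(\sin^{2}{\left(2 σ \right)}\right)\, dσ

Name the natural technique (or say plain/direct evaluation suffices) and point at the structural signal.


Diagnosis: a trigonometric identity — \sin^{2}{\left(2 σ \right)} is the textbook power-reduction case — identities first, antiderivatives second.


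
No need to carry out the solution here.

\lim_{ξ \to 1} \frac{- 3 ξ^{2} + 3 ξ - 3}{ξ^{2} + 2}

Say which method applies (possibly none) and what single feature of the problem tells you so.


Verdict: no special technique — no zero denominators, no indeterminate clash at 1 — substitute and read off the value.


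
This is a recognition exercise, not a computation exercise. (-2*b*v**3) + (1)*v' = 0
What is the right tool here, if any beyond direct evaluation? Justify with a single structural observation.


Technique: separation of variables — one side of the product carries the independent variable, the other the unknown — the textbook separation shape.


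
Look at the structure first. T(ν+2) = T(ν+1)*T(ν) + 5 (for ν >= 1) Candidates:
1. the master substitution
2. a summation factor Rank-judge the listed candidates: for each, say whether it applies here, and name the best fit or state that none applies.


Verdict: no special technique — each new value is a nonlinear function of earlier ones — scaling arguments and superposition both fail.
- the master substitution — this is shift-type recursion, outside the divide-and-conquer template.
- a summation factor — no summation factor applies — the rule is not linear in the sequence values.


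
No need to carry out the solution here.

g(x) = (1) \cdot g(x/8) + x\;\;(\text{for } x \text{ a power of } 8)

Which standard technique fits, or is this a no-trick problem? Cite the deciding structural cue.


Method: the master substitution — the argument contracts 8-fold per step: reindex x exponentially and solve the linear recurrence in the new index.


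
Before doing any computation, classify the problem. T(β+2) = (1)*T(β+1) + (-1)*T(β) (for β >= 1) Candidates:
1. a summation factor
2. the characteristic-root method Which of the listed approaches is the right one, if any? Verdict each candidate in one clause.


Best approach: the characteristic-root method — the recurrence is linear and homogeneous with constant coefficients, so the ansatz r^β turns it into a polynomial equation for r.
- a summation factor: the recurrence reaches back more than one step, outside the first-order family a summation factor normalizes.
- the characteristic-root method — applies; the problem has the shape this method handles.


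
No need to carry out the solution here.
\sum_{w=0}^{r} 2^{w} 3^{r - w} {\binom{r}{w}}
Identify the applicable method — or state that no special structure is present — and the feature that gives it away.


Diagnosis: the binomial theorem — the binomial coefficients weight matched powers of 2 and 3, which is exactly the expansion of a binomial power.


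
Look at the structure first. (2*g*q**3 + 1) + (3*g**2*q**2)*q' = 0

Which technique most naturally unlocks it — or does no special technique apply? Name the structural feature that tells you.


Diagnosis: the exact-equation method — take the mixed partials of 2*g*q**3 + 1 and 3*g**2*q**2: they are equal, which certifies an exact differential.


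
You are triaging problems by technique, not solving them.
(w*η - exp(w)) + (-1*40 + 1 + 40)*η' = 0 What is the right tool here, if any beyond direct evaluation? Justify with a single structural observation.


Best approach: a linear integrating factor — η appears only to the first power with coefficient w — the classic integrating-factor setup.


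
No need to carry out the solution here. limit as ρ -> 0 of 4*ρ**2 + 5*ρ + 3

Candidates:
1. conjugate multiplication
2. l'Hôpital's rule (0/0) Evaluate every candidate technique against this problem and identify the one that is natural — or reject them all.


Diagnosis: no special technique — no vanishing denominator and no indeterminate clash at the point — evaluation is immediate.
- conjugate multiplication: no divergent radical difference is present for a conjugate pair to cancel.
- l'Hôpital's rule (0/0): evaluation at the point is determinate, so the rule has nothing to repair.


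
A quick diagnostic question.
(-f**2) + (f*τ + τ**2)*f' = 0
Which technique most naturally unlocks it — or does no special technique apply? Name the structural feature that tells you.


Verdict: the homogeneous substitution — the slope is degree-zero homogeneous: the ratio substitution v = f/τ collapses it. A Bernoulli-style rewrite — possibly after exchanging which variable is treated as dependent — would work as well; the homogeneous substitution is the more immediate reading here.


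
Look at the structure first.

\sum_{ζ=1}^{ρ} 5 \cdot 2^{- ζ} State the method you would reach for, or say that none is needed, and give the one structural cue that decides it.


Technique: the geometric series formula — consecutive terms stand in a fixed index-free ratio — the geometric sum formula closes it.


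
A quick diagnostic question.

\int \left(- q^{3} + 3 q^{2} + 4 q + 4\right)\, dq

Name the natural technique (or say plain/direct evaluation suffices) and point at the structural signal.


Best approach: no special technique — the integrand is a sum of constant multiples of powers of q — integrate term by term.


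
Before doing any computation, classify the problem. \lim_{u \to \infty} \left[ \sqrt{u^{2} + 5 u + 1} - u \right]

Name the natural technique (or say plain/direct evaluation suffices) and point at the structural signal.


Diagnosis: conjugate multiplication — the ∞ − ∞ radical form is the exact trigger for the conjugate maneuver.


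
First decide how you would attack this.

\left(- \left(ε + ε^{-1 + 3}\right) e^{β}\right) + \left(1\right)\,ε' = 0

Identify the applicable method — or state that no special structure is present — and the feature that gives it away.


Method: separation of variables — solved for the derivative, the right side splits multiplicatively into a function of each variable alone — divide and integrate each side. Rearranged, this also fits the Bernoulli template directly; separation reads the product structure as given.


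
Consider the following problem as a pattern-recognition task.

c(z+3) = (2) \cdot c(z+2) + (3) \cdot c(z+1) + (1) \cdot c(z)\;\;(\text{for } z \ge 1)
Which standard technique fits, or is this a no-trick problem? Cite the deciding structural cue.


Technique: the characteristic-root method — the recurrence treats every index alike (constant coefficients, no forcing) — precisely the regime where r^z trials close it.


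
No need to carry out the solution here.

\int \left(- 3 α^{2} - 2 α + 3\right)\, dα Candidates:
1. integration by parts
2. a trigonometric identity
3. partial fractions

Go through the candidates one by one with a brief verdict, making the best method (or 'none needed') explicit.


Method: no special technique — a term-by-term power-rule job in α; no substitution or rearrangement earns its keep here.
- integration by parts — splitting off a factor buys nothing — the integrand integrates directly without parts.
- a trigonometric identity — no sine or cosine appears, so there is nothing for a trigonometric identity to act on.
- partial fractions — the expression is not a ratio of polynomials that decomposes further.


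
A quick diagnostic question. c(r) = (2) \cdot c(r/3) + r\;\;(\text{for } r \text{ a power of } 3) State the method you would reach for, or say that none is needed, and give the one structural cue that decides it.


Best approach: the master substitution — the argument shrinks by the factor 3, so measure the index on a logarithmic scale and the recursion becomes a shift.


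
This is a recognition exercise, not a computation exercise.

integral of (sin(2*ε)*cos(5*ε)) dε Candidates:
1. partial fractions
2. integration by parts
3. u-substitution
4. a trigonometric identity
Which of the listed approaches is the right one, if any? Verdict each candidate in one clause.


Diagnosis: a trigonometric identity — sin(2*ε)*cos(5*ε) is a beat pattern — rewrite the product as a sum of single-frequency waves before integrating.
- partial fractions — the expression is not a ratio of polynomials that decomposes further.
- integration by parts — not the natural route: no polynomial-kernel product appears — a recursive parts reduction of the trigonometric product exists, but the identity rewrite is direct.
- u-substitution: no subexpression of the integrand pairs with its own derivative as a factor — individual terms may offer their own substitutions, but any change of variable covering the whole integral would have to be constructed from outside the expression.
- a trigonometric identity: applies; the problem has the shape this method handles.


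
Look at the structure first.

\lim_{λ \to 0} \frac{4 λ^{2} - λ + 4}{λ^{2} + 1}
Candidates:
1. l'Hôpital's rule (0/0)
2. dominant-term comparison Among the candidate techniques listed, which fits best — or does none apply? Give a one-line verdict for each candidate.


Technique: no special technique — no denominator vanishes and nothing blows up at 0: direct substitution is the whole computation.
- l'Hôpital's rule (0/0): substituting the point gives a finite value outright — there is no indeterminate clash to repair.
- dominant-term comparison: this limit is not decided by comparing polynomial growth at infinity.


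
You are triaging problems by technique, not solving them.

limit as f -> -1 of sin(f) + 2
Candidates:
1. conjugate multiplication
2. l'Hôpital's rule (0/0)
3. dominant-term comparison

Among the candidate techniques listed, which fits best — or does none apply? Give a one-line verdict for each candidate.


Best approach: no special technique — the function is continuous at -1; evaluation is itself the limit, no machinery required.
- conjugate multiplication: rationalization has no target — no divergent radical difference appears.
- l'Hôpital's rule (0/0) — evaluation at the point is determinate, so the rule has nothing to repair.
- dominant-term comparison: no ranking of term growth rates resolves the limit here.


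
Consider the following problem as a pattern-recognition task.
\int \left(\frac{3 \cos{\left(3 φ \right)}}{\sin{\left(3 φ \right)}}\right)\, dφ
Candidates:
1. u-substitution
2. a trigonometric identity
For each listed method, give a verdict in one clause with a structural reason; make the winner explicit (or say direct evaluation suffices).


Method: u-substitution — everything non-trivial happens through the inner expression \sin{\left(3 φ \right)}, and its derivative accounts for the remaining factor up to a constant, so set u = \sin{\left(3 φ \right)}.
- u-substitution: a fit — the right tool for this form.
- a trigonometric identity: there is no trigonometric structure whose rewriting would simplify the integrand.


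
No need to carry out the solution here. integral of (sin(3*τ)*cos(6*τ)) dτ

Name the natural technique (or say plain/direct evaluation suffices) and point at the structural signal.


Diagnosis: a trigonometric identity — two sinusoids at different rates multiply in sin(3*τ)*cos(6*τ); the product-to-sum identity uncouples them.


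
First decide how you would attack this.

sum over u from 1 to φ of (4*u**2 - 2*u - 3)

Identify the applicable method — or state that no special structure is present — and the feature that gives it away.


Diagnosis: no special technique — every summand is a constant multiple of a power of u — apply the standard power-sum identities one degree at a time.


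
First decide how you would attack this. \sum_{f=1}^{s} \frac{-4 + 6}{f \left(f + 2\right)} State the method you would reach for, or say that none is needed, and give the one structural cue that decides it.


Diagnosis: telescoping — one partial-fraction pass turns \frac{-4 + 6}{f \left(f + 2\right)} into a shifted difference, and shifted differences telescope.


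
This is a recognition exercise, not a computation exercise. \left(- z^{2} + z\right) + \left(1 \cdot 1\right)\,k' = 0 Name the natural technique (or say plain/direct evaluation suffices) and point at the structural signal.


Diagnosis: no special technique — the slope is a function of z alone, so integrate both sides directly.


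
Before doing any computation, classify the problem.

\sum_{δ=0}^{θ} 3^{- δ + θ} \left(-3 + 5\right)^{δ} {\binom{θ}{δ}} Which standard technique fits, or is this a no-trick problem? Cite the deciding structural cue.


Best approach: the binomial theorem — {\binom{θ}{δ}} weighting matched powers of (-3 + 5) and 3 is the expanded form of ((-3 + 5) + 3)^θ — fold it back up.


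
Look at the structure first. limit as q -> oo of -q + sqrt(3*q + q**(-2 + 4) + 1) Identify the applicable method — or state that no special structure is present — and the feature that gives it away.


Method: conjugate multiplication — the difference sqrt(3*q + q**(-2 + 4) + 1) - q is an ∞ − ∞ stalemate; its conjugate partner breaks the tie.


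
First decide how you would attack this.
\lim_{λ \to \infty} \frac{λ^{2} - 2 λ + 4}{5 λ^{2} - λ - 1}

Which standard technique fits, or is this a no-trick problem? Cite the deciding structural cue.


Technique: dominant-term comparison — divide through by the highest power of λ; every lower-order term dies and the dominant terms decide the limit. l'Hôpital's at-infinity variant applies to the expression viewed as a single quotient; the leading-term comparison is the direct route.


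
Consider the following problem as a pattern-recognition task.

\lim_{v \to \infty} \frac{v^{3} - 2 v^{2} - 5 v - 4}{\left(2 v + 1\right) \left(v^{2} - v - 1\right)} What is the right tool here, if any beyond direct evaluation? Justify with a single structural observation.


Best approach: dominant-term comparison — growth-rate triage: the leading powers of v decide the limit, everything else is noise. As a single quotient, the ∞/∞ shape would yield to repeated differentiation as well — the growth comparison gets there in one look.


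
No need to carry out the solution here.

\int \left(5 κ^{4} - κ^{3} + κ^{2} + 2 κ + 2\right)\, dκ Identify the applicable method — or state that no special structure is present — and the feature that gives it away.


Diagnosis: no special technique — every term is a constant multiple of a power of κ; term-wise power-rule integration needs no preliminary transformation.


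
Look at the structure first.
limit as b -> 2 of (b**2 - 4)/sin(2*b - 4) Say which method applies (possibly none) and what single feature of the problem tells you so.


Verdict: l'Hôpital's rule (0/0) — numerator and denominator both vanish at 2 — a genuine 0/0 form, which is exactly when l'Hôpital applies. One could equally expand both pieces locally and compare leading terms; the rule does that in one stroke.


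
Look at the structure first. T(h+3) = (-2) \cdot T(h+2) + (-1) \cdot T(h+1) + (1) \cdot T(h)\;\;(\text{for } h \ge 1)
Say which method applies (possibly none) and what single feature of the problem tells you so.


Verdict: the characteristic-root method — linear, homogeneous, constant coefficients: solutions of the form r^h exist — find the roots of the characteristic polynomial.


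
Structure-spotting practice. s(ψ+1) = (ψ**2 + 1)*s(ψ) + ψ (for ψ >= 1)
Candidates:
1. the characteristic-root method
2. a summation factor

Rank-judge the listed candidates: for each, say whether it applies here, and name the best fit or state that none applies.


Method: a summation factor — normalize by the running product of ψ**2 + 1: the left side becomes a difference, and differences sum.
- the characteristic-root method: the coefficients change with the index, which the root method cannot absorb.
- a summation factor: applies; the problem has the shape this method handles.


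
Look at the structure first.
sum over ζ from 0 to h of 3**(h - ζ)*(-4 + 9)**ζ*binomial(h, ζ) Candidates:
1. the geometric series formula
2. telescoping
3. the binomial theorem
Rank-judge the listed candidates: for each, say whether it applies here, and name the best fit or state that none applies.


Diagnosis: the binomial theorem — binomial(h, ζ) weighting matched powers of (-4 + 9) and 3 is the expanded form of ((-4 + 9) + 3)^h — fold it back up.
- the geometric series formula: the term-to-term ratio drifts with the index — the one thing the geometric formula cannot absorb.
- telescoping — as presented, consecutive terms share no shifted copy to cancel against — no rewrite is on display to change that.
- the binomial theorem: yes — fits the structure here.


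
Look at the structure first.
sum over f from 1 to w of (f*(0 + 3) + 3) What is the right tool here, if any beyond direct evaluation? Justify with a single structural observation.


Verdict: no special technique — Faulhaber territory: sum each constant-multiple power of f with its closed-form formula, no trick required.


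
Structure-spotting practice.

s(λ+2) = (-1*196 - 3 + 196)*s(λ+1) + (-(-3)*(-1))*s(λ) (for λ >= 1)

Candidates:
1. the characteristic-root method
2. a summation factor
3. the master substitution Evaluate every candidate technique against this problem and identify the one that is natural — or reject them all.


Diagnosis: the characteristic-root method — the recurrence is linear and homogeneous with constant coefficients, so the ansatz r^λ turns it into a polynomial equation for r.
- the characteristic-root method: a fit — the right tool for this form.
- a summation factor — a summation factor telescopes one-step recursions; this one carries higher-order memory.
- the master substitution: the recursive argument is a shift of the index, not a fixed fraction of it.


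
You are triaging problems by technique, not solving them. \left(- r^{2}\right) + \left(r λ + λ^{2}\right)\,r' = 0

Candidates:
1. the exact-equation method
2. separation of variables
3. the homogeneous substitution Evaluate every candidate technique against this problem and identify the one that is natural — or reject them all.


Best approach: the homogeneous substitution — the slope's numerator and denominator share total degree; set v = r/λ and the equation drops to separable form. This can also be massaged into Bernoulli form (the roles of the variables may need exchanging); the homogeneous substitution avoids that setup.
- the exact-equation method — the mixed-partials test fails on this split — it is not an exact differential as presented.
- separation of variables — no division isolates the independent variable from the unknown.
- the homogeneous substitution: applies; the problem has the shape this method handles.


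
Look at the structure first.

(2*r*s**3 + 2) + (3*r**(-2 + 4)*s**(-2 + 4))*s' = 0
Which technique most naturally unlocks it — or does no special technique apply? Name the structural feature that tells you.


Diagnosis: the exact-equation method — equality of cross partials is the green light — assemble the potential function term by term.
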